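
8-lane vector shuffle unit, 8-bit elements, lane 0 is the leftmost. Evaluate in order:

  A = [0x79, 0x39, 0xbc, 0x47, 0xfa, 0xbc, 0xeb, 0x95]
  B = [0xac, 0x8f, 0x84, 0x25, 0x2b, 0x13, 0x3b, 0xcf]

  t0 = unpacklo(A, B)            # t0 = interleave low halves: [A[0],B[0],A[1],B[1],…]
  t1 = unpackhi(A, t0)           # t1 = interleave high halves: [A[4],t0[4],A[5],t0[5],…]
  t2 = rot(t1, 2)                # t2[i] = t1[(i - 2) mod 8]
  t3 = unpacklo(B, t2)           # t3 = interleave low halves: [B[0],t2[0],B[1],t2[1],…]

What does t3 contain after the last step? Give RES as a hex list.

RES = [ 0xac  0x95  0x8f  0x25  0x84  0xfa  0x25  0xbc ]

t0 = [0x79, 0xac, 0x39, 0x8f, 0xbc, 0x84, 0x47, 0x25]
t1 = [0xfa, 0xbc, 0xbc, 0x84, 0xeb, 0x47, 0x95, 0x25]
t2 = [0x95, 0x25, 0xfa, 0xbc, 0xbc, 0x84, 0xeb, 0x47]
t3 = [0xac, 0x95, 0x8f, 0x25, 0x84, 0xfa, 0x25, 0xbc]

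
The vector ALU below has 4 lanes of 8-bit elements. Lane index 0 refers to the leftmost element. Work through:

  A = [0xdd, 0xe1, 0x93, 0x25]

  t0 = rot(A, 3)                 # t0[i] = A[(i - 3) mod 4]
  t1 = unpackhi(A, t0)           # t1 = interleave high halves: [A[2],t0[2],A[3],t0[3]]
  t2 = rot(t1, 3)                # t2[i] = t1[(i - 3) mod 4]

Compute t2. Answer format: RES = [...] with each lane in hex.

RES = [0x25, 0x25, 0xdd, 0x93]

→ t0 |e1|93|25|dd|
→ t1 |93|25|25|dd|
→ t2 |25|25|dd|93|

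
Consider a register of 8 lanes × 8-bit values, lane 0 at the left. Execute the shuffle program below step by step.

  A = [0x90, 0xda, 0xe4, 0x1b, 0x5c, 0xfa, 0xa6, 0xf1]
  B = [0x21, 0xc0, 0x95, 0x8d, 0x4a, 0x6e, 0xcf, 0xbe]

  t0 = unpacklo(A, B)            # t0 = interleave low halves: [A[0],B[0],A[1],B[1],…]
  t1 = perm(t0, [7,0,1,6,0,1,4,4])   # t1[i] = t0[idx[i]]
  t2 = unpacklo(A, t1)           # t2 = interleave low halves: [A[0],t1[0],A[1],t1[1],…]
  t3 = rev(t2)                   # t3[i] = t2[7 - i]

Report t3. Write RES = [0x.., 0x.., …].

RES = [0x1b, 0x1b, 0x21, 0xe4, 0x90, 0xda, 0x8d, 0x90]

  t0: 90 21 da c0 e4 95 1b 8d
  t1: 8d 90 21 1b 90 21 e4 e4
  t2: 90 8d da 90 e4 21 1b 1b
  t3: 1b 1b 21 e4 90 da 8d 90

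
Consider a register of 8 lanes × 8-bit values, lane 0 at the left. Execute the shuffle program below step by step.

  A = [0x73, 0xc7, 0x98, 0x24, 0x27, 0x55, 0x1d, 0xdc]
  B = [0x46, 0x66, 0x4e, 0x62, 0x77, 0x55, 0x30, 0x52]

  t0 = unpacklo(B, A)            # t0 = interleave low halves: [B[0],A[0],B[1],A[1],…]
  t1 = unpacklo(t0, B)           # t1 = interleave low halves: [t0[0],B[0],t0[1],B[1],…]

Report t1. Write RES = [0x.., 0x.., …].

t0 = [0x46, 0x73, 0x66, 0xc7, 0x4e, 0x98, 0x62, 0x24]
t1 = [0x46, 0x46, 0x73, 0x66, 0x66, 0x4e, 0xc7, 0x62]

RES = [0x46, 0x46, 0x73, 0x66, 0x66, 0x4e, 0xc7, 0x62]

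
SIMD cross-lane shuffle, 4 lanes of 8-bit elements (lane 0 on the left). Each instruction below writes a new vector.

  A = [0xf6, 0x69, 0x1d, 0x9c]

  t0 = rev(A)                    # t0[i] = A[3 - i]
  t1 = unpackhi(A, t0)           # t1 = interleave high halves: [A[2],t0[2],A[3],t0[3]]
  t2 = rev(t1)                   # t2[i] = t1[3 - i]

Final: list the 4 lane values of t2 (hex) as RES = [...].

RES = [ 0xf6  0x9c  0x69  0x1d ]

  t0: 9c 1d 69 f6
  t1: 1d 69 9c f6
  t2: f6 9c 69 1d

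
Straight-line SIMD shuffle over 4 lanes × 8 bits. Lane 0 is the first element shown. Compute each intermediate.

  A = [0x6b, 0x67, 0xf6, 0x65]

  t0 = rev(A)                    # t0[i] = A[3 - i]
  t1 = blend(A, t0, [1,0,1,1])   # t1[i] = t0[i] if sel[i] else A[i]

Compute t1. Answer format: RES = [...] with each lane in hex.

  t0: 65 f6 67 6b
  t1: 65 67 67 6b

RES = [ 0x65  0x67  0x67  0x6b ]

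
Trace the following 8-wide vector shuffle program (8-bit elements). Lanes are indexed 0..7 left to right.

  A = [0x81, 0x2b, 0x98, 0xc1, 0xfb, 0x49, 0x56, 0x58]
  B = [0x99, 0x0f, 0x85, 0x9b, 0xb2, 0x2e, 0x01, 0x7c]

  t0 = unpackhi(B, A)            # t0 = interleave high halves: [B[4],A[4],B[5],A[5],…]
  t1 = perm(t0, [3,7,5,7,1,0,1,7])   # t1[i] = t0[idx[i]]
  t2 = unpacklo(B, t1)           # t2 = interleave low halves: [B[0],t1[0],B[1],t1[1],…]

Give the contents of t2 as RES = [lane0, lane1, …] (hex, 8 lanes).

t0 = [0xb2, 0xfb, 0x2e, 0x49, 0x01, 0x56, 0x7c, 0x58]
t1 = [0x49, 0x58, 0x56, 0x58, 0xfb, 0xb2, 0xfb, 0x58]
t2 = [0x99, 0x49, 0x0f, 0x58, 0x85, 0x56, 0x9b, 0x58]

RES = [0x99, 0x49, 0x0f, 0x58, 0x85, 0x56, 0x9b, 0x58]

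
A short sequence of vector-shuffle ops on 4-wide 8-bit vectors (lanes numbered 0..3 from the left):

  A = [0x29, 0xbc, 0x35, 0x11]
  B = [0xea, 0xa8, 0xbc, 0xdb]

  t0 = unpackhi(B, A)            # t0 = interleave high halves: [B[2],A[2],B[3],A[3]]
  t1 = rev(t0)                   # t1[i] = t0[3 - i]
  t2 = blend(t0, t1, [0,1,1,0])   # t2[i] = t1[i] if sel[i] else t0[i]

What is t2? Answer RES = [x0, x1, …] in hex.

RES = [0xbc, 0xdb, 0x35, 0x11]

  t0: bc 35 db 11
  t1: 11 db 35 bc
  t2: bc db 35 11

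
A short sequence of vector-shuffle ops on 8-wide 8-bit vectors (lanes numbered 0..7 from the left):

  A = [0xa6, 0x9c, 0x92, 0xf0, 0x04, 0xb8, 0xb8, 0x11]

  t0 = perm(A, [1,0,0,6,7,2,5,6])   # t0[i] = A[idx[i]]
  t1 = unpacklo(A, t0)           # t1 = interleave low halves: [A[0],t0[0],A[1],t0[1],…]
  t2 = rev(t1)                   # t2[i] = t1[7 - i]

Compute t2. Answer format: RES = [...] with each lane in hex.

RES = [ 0xb8  0xf0  0xa6  0x92  0xa6  0x9c  0x9c  0xa6 ]

  t0: 9c a6 a6 b8 11 92 b8 b8
  t1: a6 9c 9c a6 92 a6 f0 b8
  t2: b8 f0 a6 92 a6 9c 9c a6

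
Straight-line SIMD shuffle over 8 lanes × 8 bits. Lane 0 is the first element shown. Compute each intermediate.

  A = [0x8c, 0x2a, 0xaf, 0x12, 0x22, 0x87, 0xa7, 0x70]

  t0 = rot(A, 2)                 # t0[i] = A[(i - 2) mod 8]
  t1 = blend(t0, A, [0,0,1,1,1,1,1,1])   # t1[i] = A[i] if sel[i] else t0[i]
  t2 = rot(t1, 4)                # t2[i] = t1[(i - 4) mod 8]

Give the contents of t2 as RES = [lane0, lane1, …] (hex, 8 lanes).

→ t0 |a7|70|8c|2a|af|12|22|87|
→ t1 |a7|70|af|12|22|87|a7|70|
→ t2 |22|87|a7|70|a7|70|af|12|

RES = [0x22, 0x87, 0xa7, 0x70, 0xa7, 0x70, 0xaf, 0x12]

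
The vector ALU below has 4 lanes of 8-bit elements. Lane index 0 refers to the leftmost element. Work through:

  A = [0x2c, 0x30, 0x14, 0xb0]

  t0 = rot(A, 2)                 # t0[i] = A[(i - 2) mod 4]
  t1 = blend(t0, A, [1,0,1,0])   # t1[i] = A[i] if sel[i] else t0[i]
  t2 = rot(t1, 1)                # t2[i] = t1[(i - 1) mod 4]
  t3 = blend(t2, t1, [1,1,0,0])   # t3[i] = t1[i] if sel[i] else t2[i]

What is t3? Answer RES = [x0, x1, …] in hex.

RES = [0x2c, 0xb0, 0xb0, 0x14]

  t0: 14 b0 2c 30
  t1: 2c b0 14 30
  t2: 30 2c b0 14
  t3: 2c b0 b0 14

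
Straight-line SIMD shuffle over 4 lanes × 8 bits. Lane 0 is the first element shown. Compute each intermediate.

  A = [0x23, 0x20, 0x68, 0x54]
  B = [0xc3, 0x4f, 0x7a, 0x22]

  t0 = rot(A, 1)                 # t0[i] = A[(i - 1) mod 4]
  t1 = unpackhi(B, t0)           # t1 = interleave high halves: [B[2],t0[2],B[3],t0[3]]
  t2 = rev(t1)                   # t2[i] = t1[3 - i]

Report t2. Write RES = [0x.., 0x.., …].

t0 = [0x54, 0x23, 0x20, 0x68]
t1 = [0x7a, 0x20, 0x22, 0x68]
t2 = [0x68, 0x22, 0x20, 0x7a]

RES = [ 0x68  0x22  0x20  0x7a ]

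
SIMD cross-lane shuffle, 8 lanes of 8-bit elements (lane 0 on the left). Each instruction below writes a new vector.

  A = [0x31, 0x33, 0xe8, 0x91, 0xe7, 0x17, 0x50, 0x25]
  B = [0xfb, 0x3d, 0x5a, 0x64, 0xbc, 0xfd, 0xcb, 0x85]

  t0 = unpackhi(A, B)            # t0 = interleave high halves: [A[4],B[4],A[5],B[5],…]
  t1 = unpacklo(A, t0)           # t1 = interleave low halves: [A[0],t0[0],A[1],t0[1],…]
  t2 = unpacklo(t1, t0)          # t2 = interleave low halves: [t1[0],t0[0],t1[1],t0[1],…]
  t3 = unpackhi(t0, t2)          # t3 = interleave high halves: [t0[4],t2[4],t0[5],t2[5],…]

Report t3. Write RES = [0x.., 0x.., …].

  t0: e7 bc 17 fd 50 cb 25 85
  t1: 31 e7 33 bc e8 17 91 fd
  t2: 31 e7 e7 bc 33 17 bc fd
  t3: 50 33 cb 17 25 bc 85 fd

RES = [0x50, 0x33, 0xcb, 0x17, 0x25, 0xbc, 0x85, 0xfd]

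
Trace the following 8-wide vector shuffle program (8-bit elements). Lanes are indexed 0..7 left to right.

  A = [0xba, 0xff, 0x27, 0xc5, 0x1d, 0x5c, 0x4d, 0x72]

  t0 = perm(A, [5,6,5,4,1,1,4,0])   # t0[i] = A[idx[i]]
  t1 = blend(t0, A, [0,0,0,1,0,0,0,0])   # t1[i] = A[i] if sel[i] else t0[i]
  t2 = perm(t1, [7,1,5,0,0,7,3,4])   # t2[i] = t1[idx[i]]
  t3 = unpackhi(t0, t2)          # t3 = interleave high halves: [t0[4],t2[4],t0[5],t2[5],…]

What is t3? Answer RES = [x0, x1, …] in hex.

  t0: 5c 4d 5c 1d ff ff 1d ba
  t1: 5c 4d 5c c5 ff ff 1d ba
  t2: ba 4d ff 5c 5c ba c5 ff
  t3: ff 5c ff ba 1d c5 ba ff

RES = [ 0xff  0x5c  0xff  0xba  0x1d  0xc5  0xba  0xff ]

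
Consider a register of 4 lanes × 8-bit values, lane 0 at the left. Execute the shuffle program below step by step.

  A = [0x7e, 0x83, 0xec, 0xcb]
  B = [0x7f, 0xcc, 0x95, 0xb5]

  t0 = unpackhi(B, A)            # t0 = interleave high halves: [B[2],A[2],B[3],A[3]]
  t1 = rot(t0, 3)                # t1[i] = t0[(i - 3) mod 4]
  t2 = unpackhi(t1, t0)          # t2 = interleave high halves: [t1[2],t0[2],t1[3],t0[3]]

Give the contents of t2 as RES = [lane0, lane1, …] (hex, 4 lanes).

RES = [ 0xcb  0xb5  0x95  0xcb ]

  t0: 95 ec b5 cb
  t1: ec b5 cb 95
  t2: cb b5 95 cb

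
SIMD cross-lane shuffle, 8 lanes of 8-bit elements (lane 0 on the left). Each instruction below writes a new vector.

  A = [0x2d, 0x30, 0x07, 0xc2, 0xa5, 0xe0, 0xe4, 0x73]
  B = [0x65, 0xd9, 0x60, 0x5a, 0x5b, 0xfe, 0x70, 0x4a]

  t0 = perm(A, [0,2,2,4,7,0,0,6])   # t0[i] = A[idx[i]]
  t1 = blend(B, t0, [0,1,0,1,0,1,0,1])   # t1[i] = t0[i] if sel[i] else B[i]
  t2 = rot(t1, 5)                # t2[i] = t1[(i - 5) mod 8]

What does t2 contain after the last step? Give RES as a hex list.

RES = [ 0xa5  0x5b  0x2d  0x70  0xe4  0x65  0x07  0x60 ]

→ t0 |2d|07|07|a5|73|2d|2d|e4|
→ t1 |65|07|60|a5|5b|2d|70|e4|
→ t2 |a5|5b|2d|70|e4|65|07|60|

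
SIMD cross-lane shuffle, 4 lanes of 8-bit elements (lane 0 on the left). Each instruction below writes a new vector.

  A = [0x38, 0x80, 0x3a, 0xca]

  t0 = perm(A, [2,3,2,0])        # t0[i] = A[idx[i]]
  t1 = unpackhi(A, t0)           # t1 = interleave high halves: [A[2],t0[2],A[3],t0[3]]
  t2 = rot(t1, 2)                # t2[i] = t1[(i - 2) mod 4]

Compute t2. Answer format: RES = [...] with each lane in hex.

  t0: 3a ca 3a 38
  t1: 3a 3a ca 38
  t2: ca 38 3a 3a

RES = [0xca, 0x38, 0x3a, 0x3a]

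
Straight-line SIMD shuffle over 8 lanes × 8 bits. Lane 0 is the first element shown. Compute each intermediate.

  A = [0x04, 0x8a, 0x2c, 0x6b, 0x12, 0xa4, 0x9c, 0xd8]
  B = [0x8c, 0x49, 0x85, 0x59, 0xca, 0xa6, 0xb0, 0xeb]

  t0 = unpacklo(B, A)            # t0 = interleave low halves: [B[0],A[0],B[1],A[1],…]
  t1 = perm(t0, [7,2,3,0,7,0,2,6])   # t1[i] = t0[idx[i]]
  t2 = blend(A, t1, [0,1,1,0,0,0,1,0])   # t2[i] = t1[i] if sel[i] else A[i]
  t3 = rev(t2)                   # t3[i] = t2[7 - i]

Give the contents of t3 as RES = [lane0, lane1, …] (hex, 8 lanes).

→ t0 |8c|04|49|8a|85|2c|59|6b|
→ t1 |6b|49|8a|8c|6b|8c|49|59|
→ t2 |04|49|8a|6b|12|a4|49|d8|
→ t3 |d8|49|a4|12|6b|8a|49|04|

RES = [ 0xd8  0x49  0xa4  0x12  0x6b  0x8a  0x49  0x04 ]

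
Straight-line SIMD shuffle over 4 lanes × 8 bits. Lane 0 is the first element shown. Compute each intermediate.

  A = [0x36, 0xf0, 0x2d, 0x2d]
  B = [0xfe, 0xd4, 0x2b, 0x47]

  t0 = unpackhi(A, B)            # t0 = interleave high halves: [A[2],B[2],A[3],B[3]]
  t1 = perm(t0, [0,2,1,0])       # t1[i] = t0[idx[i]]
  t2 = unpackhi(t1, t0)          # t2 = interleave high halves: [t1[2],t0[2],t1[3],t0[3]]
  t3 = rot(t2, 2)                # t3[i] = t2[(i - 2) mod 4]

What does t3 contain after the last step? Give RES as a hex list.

RES = [ 0x2d  0x47  0x2b  0x2d ]

t0 = [0x2d, 0x2b, 0x2d, 0x47]
t1 = [0x2d, 0x2d, 0x2b, 0x2d]
t2 = [0x2b, 0x2d, 0x2d, 0x47]
t3 = [0x2d, 0x47, 0x2b, 0x2d]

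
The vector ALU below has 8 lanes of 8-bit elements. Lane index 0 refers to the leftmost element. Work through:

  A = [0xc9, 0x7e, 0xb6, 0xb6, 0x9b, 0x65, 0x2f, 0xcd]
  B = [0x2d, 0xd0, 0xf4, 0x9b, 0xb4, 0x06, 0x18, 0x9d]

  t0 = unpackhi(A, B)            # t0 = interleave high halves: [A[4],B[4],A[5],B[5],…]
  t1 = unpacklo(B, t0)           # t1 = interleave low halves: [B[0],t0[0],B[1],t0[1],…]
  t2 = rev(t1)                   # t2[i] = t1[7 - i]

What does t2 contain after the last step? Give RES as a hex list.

→ t0 |9b|b4|65|06|2f|18|cd|9d|
→ t1 |2d|9b|d0|b4|f4|65|9b|06|
→ t2 |06|9b|65|f4|b4|d0|9b|2d|

RES = [ 0x06  0x9b  0x65  0xf4  0xb4  0xd0  0x9b  0x2d ]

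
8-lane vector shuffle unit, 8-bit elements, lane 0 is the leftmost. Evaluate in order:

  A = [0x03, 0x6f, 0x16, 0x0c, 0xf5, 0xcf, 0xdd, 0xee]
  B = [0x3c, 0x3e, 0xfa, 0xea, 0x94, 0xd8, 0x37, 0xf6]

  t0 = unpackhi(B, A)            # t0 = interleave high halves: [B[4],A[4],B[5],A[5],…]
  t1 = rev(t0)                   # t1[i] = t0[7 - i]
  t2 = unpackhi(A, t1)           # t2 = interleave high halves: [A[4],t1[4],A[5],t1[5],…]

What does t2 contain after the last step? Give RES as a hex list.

→ t0 |94|f5|d8|cf|37|dd|f6|ee|
→ t1 |ee|f6|dd|37|cf|d8|f5|94|
→ t2 |f5|cf|cf|d8|dd|f5|ee|94|

RES = [ 0xf5  0xcf  0xcf  0xd8  0xdd  0xf5  0xee  0x94 ]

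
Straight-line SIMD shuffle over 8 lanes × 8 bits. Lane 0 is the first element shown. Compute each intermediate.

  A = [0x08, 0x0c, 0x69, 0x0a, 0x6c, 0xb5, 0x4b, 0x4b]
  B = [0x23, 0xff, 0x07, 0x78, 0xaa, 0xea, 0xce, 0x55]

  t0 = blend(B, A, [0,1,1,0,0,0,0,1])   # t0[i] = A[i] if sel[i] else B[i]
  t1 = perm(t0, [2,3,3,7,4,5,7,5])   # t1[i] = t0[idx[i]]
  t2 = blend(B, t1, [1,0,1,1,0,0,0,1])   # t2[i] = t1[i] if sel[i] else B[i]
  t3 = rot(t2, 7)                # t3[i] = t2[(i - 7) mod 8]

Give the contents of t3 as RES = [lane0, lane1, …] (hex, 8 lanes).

t0 = [0x23, 0x0c, 0x69, 0x78, 0xaa, 0xea, 0xce, 0x4b]
t1 = [0x69, 0x78, 0x78, 0x4b, 0xaa, 0xea, 0x4b, 0xea]
t2 = [0x69, 0xff, 0x78, 0x4b, 0xaa, 0xea, 0xce, 0xea]
t3 = [0xff, 0x78, 0x4b, 0xaa, 0xea, 0xce, 0xea, 0x69]

RES = [ 0xff  0x78  0x4b  0xaa  0xea  0xce  0xea  0x69 ]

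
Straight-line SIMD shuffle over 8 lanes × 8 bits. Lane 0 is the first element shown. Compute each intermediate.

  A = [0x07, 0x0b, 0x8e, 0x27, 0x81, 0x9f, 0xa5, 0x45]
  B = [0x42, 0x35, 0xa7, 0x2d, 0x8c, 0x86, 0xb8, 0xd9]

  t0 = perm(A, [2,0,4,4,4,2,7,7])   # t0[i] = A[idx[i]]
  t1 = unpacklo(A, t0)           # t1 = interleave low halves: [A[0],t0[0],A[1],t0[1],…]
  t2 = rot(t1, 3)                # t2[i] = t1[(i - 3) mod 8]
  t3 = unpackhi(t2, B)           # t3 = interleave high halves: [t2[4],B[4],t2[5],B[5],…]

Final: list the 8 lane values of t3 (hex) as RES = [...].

RES = [0x8e, 0x8c, 0x0b, 0x86, 0x07, 0xb8, 0x8e, 0xd9]

  t0: 8e 07 81 81 81 8e 45 45
  t1: 07 8e 0b 07 8e 81 27 81
  t2: 81 27 81 07 8e 0b 07 8e
  t3: 8e 8c 0b 86 07 b8 8e d9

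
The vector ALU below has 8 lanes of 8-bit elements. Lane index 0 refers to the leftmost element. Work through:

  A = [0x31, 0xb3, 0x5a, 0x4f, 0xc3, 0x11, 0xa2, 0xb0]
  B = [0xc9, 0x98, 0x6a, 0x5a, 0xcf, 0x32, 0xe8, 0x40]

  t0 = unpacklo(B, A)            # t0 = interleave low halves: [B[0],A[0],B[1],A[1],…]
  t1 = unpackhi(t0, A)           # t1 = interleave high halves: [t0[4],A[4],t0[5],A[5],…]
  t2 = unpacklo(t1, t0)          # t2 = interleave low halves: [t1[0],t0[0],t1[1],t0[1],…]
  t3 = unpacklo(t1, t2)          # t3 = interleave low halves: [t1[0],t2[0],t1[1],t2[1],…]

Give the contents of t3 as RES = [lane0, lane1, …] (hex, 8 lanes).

RES = [0x6a, 0x6a, 0xc3, 0xc9, 0x5a, 0xc3, 0x11, 0x31]

→ t0 |c9|31|98|b3|6a|5a|5a|4f|
→ t1 |6a|c3|5a|11|5a|a2|4f|b0|
→ t2 |6a|c9|c3|31|5a|98|11|b3|
→ t3 |6a|6a|c3|c9|5a|c3|11|31|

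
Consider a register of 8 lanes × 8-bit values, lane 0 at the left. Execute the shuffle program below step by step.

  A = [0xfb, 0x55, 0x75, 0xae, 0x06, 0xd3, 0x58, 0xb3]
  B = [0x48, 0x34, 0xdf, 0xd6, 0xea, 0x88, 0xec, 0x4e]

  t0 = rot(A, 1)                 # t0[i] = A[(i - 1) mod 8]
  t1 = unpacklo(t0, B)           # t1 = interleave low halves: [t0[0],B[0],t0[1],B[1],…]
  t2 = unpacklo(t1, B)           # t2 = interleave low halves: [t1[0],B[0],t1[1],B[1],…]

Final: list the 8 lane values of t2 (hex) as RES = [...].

  t0: b3 fb 55 75 ae 06 d3 58
  t1: b3 48 fb 34 55 df 75 d6
  t2: b3 48 48 34 fb df 34 d6

RES = [ 0xb3  0x48  0x48  0x34  0xfb  0xdf  0x34  0xd6 ]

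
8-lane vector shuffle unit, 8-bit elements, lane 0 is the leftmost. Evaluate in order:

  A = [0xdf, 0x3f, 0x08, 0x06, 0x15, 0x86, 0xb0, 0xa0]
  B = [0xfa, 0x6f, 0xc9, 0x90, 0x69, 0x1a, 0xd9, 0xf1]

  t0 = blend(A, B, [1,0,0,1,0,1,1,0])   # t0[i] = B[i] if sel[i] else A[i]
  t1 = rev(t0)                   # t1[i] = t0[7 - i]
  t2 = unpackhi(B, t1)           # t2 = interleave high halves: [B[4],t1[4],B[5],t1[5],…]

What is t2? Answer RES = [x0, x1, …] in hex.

  t0: fa 3f 08 90 15 1a d9 a0
  t1: a0 d9 1a 15 90 08 3f fa
  t2: 69 90 1a 08 d9 3f f1 fa

RES = [ 0x69  0x90  0x1a  0x08  0xd9  0x3f  0xf1  0xfa ]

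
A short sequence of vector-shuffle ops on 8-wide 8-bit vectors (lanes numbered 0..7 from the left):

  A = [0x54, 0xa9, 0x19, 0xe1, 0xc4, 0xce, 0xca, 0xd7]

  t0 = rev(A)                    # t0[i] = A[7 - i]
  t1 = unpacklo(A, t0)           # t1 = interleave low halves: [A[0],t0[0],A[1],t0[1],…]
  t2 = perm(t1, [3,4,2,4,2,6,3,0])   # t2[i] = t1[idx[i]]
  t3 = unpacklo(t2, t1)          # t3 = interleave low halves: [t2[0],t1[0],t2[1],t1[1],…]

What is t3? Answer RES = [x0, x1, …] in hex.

→ t0 |d7|ca|ce|c4|e1|19|a9|54|
→ t1 |54|d7|a9|ca|19|ce|e1|c4|
→ t2 |ca|19|a9|19|a9|e1|ca|54|
→ t3 |ca|54|19|d7|a9|a9|19|ca|

RES = [ 0xca  0x54  0x19  0xd7  0xa9  0xa9  0x19  0xca ]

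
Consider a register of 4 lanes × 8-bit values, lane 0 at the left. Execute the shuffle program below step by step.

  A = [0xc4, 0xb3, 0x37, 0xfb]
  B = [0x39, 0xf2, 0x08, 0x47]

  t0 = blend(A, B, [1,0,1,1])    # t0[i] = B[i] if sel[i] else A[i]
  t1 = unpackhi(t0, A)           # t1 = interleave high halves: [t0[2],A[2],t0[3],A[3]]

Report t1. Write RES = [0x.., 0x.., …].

→ t0 |39|b3|08|47|
→ t1 |08|37|47|fb|

RES = [ 0x08  0x37  0x47  0xfb ]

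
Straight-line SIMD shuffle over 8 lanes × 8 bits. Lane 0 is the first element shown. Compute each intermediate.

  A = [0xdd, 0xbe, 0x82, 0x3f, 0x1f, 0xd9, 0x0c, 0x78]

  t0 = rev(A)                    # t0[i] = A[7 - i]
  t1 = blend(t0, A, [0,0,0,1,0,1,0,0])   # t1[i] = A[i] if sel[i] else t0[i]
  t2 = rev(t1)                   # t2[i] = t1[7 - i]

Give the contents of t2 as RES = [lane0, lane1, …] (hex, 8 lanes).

→ t0 |78|0c|d9|1f|3f|82|be|dd|
→ t1 |78|0c|d9|3f|3f|d9|be|dd|
→ t2 |dd|be|d9|3f|3f|d9|0c|78|

RES = [0xdd, 0xbe, 0xd9, 0x3f, 0x3f, 0xd9, 0x0c, 0x78]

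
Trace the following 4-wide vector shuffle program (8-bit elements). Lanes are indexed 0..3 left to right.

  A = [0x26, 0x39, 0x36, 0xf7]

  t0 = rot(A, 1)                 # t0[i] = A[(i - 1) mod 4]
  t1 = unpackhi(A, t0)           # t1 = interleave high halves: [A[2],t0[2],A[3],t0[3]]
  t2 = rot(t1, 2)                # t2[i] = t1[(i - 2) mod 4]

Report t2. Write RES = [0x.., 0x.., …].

RES = [ 0xf7  0x36  0x36  0x39 ]

  t0: f7 26 39 36
  t1: 36 39 f7 36
  t2: f7 36 36 39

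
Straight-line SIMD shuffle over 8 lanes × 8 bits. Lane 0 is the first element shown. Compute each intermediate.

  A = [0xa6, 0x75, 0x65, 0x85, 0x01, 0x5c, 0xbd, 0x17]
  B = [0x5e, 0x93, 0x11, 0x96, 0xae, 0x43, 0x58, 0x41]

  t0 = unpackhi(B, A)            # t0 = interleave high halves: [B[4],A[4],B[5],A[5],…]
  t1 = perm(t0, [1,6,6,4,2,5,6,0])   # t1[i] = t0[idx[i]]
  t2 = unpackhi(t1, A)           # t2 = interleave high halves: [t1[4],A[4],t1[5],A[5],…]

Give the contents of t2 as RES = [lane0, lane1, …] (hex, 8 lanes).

RES = [ 0x43  0x01  0xbd  0x5c  0x41  0xbd  0xae  0x17 ]

t0 = [0xae, 0x01, 0x43, 0x5c, 0x58, 0xbd, 0x41, 0x17]
t1 = [0x01, 0x41, 0x41, 0x58, 0x43, 0xbd, 0x41, 0xae]
t2 = [0x43, 0x01, 0xbd, 0x5c, 0x41, 0xbd, 0xae, 0x17]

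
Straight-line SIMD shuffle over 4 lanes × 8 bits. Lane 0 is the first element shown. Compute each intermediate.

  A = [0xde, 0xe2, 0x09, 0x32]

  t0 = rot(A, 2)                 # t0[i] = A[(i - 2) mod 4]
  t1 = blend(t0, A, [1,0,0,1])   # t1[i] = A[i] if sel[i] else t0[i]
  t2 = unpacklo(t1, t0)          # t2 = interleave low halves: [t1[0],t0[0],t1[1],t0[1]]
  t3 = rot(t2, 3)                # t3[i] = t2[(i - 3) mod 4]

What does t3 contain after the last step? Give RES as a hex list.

  t0: 09 32 de e2
  t1: de 32 de 32
  t2: de 09 32 32
  t3: 09 32 32 de

RES = [0x09, 0x32, 0x32, 0xde]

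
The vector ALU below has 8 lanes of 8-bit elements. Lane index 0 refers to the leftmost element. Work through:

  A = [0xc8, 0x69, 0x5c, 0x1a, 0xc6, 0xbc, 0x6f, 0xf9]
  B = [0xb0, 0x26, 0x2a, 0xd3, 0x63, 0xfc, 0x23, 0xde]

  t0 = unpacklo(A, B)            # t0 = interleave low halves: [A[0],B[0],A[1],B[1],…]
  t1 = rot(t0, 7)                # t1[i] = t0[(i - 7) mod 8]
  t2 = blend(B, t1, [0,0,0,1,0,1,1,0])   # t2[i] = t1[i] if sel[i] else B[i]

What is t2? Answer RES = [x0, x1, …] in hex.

→ t0 |c8|b0|69|26|5c|2a|1a|d3|
→ t1 |b0|69|26|5c|2a|1a|d3|c8|
→ t2 |b0|26|2a|5c|63|1a|d3|de|

RES = [ 0xb0  0x26  0x2a  0x5c  0x63  0x1a  0xd3  0xde ]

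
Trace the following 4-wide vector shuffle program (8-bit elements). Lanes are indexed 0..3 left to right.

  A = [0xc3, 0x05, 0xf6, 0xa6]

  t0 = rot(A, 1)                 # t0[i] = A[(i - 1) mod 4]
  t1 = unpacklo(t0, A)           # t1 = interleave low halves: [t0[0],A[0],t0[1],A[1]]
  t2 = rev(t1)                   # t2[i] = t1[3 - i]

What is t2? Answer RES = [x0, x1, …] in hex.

RES = [ 0x05  0xc3  0xc3  0xa6 ]

  t0: a6 c3 05 f6
  t1: a6 c3 c3 05
  t2: 05 c3 c3 a6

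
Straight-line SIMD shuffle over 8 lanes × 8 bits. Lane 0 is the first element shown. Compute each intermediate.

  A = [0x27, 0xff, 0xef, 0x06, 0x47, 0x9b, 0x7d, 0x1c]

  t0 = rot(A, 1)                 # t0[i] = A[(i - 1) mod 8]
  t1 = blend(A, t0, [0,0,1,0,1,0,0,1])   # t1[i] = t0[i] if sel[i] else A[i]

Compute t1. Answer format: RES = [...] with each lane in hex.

  t0: 1c 27 ff ef 06 47 9b 7d
  t1: 27 ff ff 06 06 9b 7d 7d

RES = [0x27, 0xff, 0xff, 0x06, 0x06, 0x9b, 0x7d, 0x7d]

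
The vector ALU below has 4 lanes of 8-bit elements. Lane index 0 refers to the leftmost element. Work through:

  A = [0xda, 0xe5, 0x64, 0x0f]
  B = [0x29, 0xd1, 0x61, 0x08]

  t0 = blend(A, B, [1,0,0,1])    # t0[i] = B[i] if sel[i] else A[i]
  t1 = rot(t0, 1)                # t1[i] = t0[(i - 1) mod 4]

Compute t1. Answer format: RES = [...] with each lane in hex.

t0 = [0x29, 0xe5, 0x64, 0x08]
t1 = [0x08, 0x29, 0xe5, 0x64]

RES = [0x08, 0x29, 0xe5, 0x64]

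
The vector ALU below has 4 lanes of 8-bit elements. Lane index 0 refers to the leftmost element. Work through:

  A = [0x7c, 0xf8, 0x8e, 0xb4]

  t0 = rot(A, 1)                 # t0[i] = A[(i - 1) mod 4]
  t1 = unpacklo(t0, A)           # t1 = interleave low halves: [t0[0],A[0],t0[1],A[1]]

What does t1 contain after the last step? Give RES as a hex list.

RES = [ 0xb4  0x7c  0x7c  0xf8 ]

→ t0 |b4|7c|f8|8e|
→ t1 |b4|7c|7c|f8|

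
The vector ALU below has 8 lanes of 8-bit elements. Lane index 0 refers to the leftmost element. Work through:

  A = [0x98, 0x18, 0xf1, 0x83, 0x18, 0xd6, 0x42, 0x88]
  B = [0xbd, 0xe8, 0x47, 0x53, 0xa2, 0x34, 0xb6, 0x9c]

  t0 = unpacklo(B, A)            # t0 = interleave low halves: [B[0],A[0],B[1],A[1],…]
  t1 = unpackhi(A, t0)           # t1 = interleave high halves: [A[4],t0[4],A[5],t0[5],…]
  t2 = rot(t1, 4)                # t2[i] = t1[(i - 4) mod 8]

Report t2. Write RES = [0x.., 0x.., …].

→ t0 |bd|98|e8|18|47|f1|53|83|
→ t1 |18|47|d6|f1|42|53|88|83|
→ t2 |42|53|88|83|18|47|d6|f1|

RES = [0x42, 0x53, 0x88, 0x83, 0x18, 0x47, 0xd6, 0xf1]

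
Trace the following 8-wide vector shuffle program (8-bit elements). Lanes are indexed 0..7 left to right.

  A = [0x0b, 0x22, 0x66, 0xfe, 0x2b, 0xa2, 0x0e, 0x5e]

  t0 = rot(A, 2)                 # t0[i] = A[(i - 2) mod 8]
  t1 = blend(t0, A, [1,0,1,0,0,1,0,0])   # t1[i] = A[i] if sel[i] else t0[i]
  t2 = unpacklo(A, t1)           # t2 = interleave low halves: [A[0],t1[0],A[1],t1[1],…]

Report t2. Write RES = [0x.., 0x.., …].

RES = [0x0b, 0x0b, 0x22, 0x5e, 0x66, 0x66, 0xfe, 0x22]

t0 = [0x0e, 0x5e, 0x0b, 0x22, 0x66, 0xfe, 0x2b, 0xa2]
t1 = [0x0b, 0x5e, 0x66, 0x22, 0x66, 0xa2, 0x2b, 0xa2]
t2 = [0x0b, 0x0b, 0x22, 0x5e, 0x66, 0x66, 0xfe, 0x22]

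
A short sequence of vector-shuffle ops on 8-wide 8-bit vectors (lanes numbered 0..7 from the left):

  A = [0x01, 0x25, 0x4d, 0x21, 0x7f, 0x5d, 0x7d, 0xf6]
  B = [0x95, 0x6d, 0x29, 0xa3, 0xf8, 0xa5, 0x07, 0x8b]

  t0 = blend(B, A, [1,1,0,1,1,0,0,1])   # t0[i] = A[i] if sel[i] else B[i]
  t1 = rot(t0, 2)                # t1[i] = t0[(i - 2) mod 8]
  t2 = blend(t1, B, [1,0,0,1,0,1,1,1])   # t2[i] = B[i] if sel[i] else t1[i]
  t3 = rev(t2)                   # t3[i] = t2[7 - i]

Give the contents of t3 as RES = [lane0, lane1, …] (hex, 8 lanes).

  t0: 01 25 29 21 7f a5 07 f6
  t1: 07 f6 01 25 29 21 7f a5
  t2: 95 f6 01 a3 29 a5 07 8b
  t3: 8b 07 a5 29 a3 01 f6 95

RES = [ 0x8b  0x07  0xa5  0x29  0xa3  0x01  0xf6  0x95 ]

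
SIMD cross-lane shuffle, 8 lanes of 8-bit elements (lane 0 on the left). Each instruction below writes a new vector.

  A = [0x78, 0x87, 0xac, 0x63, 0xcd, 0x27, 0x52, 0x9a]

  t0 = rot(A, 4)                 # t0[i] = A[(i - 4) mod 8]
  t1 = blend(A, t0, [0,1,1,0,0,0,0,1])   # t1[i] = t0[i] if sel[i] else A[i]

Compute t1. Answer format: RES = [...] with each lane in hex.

RES = [0x78, 0x27, 0x52, 0x63, 0xcd, 0x27, 0x52, 0x63]

t0 = [0xcd, 0x27, 0x52, 0x9a, 0x78, 0x87, 0xac, 0x63]
t1 = [0x78, 0x27, 0x52, 0x63, 0xcd, 0x27, 0x52, 0x63]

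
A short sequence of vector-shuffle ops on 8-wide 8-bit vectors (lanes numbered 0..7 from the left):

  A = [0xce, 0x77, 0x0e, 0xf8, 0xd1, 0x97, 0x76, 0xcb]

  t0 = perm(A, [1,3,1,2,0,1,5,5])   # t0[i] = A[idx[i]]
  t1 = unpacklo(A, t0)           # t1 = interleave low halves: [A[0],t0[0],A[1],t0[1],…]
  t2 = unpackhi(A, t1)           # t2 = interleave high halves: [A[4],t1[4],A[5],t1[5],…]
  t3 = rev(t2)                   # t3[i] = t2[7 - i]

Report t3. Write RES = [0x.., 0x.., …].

→ t0 |77|f8|77|0e|ce|77|97|97|
→ t1 |ce|77|77|f8|0e|77|f8|0e|
→ t2 |d1|0e|97|77|76|f8|cb|0e|
→ t3 |0e|cb|f8|76|77|97|0e|d1|

RES = [0x0e, 0xcb, 0xf8, 0x76, 0x77, 0x97, 0x0e, 0xd1]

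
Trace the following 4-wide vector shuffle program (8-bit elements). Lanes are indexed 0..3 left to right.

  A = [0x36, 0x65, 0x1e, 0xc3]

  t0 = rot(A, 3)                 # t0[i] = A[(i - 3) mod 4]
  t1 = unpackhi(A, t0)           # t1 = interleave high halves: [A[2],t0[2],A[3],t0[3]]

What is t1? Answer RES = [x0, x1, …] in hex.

RES = [0x1e, 0xc3, 0xc3, 0x36]

t0 = [0x65, 0x1e, 0xc3, 0x36]
t1 = [0x1e, 0xc3, 0xc3, 0x36]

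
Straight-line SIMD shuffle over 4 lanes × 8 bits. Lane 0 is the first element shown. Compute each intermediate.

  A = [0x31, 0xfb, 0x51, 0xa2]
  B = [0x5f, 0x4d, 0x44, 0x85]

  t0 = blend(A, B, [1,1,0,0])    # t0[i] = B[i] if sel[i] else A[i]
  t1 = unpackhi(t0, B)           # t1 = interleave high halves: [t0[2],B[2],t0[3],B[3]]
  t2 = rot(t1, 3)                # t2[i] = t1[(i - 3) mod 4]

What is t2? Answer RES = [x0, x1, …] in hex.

  t0: 5f 4d 51 a2
  t1: 51 44 a2 85
  t2: 44 a2 85 51

RES = [0x44, 0xa2, 0x85, 0x51]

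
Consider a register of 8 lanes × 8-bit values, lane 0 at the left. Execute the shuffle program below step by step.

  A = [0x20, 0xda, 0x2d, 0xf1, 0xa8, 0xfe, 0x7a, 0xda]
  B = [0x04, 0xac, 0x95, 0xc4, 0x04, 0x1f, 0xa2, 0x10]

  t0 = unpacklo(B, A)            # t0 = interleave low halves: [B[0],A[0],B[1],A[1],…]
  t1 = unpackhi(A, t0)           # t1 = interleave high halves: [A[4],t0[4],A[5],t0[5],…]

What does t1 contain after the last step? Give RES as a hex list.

  t0: 04 20 ac da 95 2d c4 f1
  t1: a8 95 fe 2d 7a c4 da f1

RES = [ 0xa8  0x95  0xfe  0x2d  0x7a  0xc4  0xda  0xf1 ]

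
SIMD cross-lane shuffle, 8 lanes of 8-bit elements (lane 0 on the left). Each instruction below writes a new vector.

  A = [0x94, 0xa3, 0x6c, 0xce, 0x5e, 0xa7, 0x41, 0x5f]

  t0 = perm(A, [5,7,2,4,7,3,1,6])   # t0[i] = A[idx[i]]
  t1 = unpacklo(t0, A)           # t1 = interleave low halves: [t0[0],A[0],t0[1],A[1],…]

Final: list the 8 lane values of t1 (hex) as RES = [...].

RES = [0xa7, 0x94, 0x5f, 0xa3, 0x6c, 0x6c, 0x5e, 0xce]

→ t0 |a7|5f|6c|5e|5f|ce|a3|41|
→ t1 |a7|94|5f|a3|6c|6c|5e|ce|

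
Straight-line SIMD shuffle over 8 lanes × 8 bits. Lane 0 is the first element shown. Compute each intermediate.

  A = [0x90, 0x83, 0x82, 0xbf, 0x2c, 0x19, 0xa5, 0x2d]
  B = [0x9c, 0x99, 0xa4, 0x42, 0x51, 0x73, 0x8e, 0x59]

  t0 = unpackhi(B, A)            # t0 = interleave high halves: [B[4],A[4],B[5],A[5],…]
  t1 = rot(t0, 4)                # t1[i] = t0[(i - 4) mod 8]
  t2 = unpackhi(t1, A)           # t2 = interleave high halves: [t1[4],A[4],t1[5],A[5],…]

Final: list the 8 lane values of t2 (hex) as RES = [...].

RES = [0x51, 0x2c, 0x2c, 0x19, 0x73, 0xa5, 0x19, 0x2d]

t0 = [0x51, 0x2c, 0x73, 0x19, 0x8e, 0xa5, 0x59, 0x2d]
t1 = [0x8e, 0xa5, 0x59, 0x2d, 0x51, 0x2c, 0x73, 0x19]
t2 = [0x51, 0x2c, 0x2c, 0x19, 0x73, 0xa5, 0x19, 0x2d]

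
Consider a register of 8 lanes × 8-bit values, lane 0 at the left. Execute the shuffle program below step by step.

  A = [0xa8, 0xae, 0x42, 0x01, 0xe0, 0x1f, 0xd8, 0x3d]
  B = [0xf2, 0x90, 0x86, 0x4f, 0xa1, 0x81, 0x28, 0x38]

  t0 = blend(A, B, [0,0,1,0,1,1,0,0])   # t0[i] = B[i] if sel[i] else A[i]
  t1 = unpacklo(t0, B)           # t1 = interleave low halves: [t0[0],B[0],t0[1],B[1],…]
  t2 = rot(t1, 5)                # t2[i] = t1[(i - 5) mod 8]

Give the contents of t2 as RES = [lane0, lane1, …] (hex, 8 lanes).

RES = [0x90, 0x86, 0x86, 0x01, 0x4f, 0xa8, 0xf2, 0xae]

t0 = [0xa8, 0xae, 0x86, 0x01, 0xa1, 0x81, 0xd8, 0x3d]
t1 = [0xa8, 0xf2, 0xae, 0x90, 0x86, 0x86, 0x01, 0x4f]
t2 = [0x90, 0x86, 0x86, 0x01, 0x4f, 0xa8, 0xf2, 0xae]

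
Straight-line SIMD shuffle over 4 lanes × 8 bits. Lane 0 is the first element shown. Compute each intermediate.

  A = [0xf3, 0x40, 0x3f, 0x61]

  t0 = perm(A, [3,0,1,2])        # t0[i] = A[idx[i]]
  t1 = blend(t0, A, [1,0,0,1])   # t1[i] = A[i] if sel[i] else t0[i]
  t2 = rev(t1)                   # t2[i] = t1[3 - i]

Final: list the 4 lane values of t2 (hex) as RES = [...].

→ t0 |61|f3|40|3f|
→ t1 |f3|f3|40|61|
→ t2 |61|40|f3|f3|

RES = [ 0x61  0x40  0xf3  0xf3 ]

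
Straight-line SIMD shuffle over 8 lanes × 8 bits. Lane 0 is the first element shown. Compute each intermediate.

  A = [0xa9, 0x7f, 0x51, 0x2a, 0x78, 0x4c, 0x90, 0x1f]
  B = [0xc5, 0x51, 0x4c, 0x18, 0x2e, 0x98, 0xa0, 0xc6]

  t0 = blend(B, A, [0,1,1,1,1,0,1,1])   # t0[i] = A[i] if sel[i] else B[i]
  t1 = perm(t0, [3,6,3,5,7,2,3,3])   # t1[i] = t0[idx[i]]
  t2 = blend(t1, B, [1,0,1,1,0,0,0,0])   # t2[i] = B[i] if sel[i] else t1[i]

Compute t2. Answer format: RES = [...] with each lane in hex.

  t0: c5 7f 51 2a 78 98 90 1f
  t1: 2a 90 2a 98 1f 51 2a 2a
  t2: c5 90 4c 18 1f 51 2a 2a

RES = [ 0xc5  0x90  0x4c  0x18  0x1f  0x51  0x2a  0x2a ]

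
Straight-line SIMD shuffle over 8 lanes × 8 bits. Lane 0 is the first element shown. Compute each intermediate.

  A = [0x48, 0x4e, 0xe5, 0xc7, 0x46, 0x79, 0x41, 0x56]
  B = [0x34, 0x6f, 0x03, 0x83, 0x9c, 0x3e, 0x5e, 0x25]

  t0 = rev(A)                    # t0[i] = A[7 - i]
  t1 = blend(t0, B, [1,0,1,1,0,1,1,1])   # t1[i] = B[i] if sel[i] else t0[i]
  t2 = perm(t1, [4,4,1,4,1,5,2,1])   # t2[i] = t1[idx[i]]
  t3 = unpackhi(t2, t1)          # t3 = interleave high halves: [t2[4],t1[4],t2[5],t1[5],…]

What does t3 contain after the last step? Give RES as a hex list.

RES = [0x41, 0xc7, 0x3e, 0x3e, 0x03, 0x5e, 0x41, 0x25]

t0 = [0x56, 0x41, 0x79, 0x46, 0xc7, 0xe5, 0x4e, 0x48]
t1 = [0x34, 0x41, 0x03, 0x83, 0xc7, 0x3e, 0x5e, 0x25]
t2 = [0xc7, 0xc7, 0x41, 0xc7, 0x41, 0x3e, 0x03, 0x41]
t3 = [0x41, 0xc7, 0x3e, 0x3e, 0x03, 0x5e, 0x41, 0x25]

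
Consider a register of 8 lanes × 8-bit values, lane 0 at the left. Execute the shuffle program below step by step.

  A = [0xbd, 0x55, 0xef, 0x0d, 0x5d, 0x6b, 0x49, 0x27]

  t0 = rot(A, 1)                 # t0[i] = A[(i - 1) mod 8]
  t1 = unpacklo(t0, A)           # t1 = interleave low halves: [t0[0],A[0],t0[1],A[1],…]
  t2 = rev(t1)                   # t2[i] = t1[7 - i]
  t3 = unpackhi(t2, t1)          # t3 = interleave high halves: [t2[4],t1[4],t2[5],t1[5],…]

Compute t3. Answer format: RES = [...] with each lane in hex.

→ t0 |27|bd|55|ef|0d|5d|6b|49|
→ t1 |27|bd|bd|55|55|ef|ef|0d|
→ t2 |0d|ef|ef|55|55|bd|bd|27|
→ t3 |55|55|bd|ef|bd|ef|27|0d|

RES = [0x55, 0x55, 0xbd, 0xef, 0xbd, 0xef, 0x27, 0x0d]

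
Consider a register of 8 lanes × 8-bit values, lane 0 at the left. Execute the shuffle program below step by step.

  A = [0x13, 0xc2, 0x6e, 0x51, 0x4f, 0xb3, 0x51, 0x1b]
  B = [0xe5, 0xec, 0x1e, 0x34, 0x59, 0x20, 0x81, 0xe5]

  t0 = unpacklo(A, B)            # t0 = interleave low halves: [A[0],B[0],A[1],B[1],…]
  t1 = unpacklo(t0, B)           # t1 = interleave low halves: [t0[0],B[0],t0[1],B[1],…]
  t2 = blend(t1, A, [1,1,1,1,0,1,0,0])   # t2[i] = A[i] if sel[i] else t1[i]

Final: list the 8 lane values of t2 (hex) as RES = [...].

RES = [ 0x13  0xc2  0x6e  0x51  0xc2  0xb3  0xec  0x34 ]

  t0: 13 e5 c2 ec 6e 1e 51 34
  t1: 13 e5 e5 ec c2 1e ec 34
  t2: 13 c2 6e 51 c2 b3 ec 34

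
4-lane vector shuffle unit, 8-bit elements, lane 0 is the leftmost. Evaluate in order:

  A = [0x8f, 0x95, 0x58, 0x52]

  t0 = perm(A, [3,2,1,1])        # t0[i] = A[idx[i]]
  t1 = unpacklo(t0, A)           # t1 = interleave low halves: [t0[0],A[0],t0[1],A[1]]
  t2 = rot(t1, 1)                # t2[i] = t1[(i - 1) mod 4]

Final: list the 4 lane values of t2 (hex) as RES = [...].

  t0: 52 58 95 95
  t1: 52 8f 58 95
  t2: 95 52 8f 58

RES = [0x95, 0x52, 0x8f, 0x58]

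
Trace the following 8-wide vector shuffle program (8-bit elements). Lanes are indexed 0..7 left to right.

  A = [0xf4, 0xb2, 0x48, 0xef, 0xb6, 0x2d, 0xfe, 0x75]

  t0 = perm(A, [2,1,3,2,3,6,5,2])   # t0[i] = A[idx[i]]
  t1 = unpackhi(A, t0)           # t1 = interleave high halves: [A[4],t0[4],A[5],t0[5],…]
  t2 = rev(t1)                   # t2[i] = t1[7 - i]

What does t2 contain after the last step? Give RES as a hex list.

RES = [0x48, 0x75, 0x2d, 0xfe, 0xfe, 0x2d, 0xef, 0xb6]

  t0: 48 b2 ef 48 ef fe 2d 48
  t1: b6 ef 2d fe fe 2d 75 48
  t2: 48 75 2d fe fe 2d ef b6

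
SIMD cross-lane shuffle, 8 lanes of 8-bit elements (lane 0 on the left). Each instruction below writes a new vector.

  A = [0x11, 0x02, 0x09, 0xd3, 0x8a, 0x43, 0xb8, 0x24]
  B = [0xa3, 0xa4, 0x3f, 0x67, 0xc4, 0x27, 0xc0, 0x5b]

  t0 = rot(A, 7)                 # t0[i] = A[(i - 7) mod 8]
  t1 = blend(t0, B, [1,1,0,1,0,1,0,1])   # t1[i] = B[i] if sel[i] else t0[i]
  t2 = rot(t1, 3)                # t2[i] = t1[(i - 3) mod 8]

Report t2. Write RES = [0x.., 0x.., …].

t0 = [0x02, 0x09, 0xd3, 0x8a, 0x43, 0xb8, 0x24, 0x11]
t1 = [0xa3, 0xa4, 0xd3, 0x67, 0x43, 0x27, 0x24, 0x5b]
t2 = [0x27, 0x24, 0x5b, 0xa3, 0xa4, 0xd3, 0x67, 0x43]

RES = [0x27, 0x24, 0x5b, 0xa3, 0xa4, 0xd3, 0x67, 0x43]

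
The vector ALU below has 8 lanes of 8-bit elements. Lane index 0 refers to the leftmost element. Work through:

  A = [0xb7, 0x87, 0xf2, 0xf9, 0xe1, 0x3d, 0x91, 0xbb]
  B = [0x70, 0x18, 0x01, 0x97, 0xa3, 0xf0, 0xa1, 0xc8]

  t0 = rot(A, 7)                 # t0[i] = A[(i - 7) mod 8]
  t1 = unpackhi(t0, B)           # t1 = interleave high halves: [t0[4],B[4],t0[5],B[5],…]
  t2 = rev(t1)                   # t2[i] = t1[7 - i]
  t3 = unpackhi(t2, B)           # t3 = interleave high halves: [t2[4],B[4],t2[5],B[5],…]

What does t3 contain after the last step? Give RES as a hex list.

→ t0 |87|f2|f9|e1|3d|91|bb|b7|
→ t1 |3d|a3|91|f0|bb|a1|b7|c8|
→ t2 |c8|b7|a1|bb|f0|91|a3|3d|
→ t3 |f0|a3|91|f0|a3|a1|3d|c8|

RES = [ 0xf0  0xa3  0x91  0xf0  0xa3  0xa1  0x3d  0xc8 ]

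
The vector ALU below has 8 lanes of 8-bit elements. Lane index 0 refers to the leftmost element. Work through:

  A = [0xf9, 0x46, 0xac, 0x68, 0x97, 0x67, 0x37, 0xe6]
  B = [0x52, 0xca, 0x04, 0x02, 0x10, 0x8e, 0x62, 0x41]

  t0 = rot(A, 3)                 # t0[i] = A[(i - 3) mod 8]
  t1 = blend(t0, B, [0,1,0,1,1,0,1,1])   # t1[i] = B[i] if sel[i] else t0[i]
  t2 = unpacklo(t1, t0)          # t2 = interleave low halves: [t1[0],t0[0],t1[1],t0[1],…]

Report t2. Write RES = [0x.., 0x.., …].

RES = [0x67, 0x67, 0xca, 0x37, 0xe6, 0xe6, 0x02, 0xf9]

→ t0 |67|37|e6|f9|46|ac|68|97|
→ t1 |67|ca|e6|02|10|ac|62|41|
→ t2 |67|67|ca|37|e6|e6|02|f9|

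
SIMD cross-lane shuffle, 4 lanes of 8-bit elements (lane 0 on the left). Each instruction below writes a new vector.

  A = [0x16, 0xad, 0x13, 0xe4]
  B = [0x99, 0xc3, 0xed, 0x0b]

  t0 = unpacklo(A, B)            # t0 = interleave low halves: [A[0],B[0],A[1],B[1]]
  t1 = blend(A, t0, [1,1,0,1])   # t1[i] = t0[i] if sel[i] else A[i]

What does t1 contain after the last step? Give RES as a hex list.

RES = [0x16, 0x99, 0x13, 0xc3]

→ t0 |16|99|ad|c3|
→ t1 |16|99|13|c3|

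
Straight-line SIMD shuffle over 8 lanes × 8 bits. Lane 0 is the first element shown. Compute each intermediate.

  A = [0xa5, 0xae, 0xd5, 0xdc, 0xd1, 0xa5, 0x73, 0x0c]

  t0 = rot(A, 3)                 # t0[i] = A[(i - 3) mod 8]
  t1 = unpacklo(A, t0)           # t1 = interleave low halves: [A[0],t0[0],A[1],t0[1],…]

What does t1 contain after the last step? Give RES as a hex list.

RES = [ 0xa5  0xa5  0xae  0x73  0xd5  0x0c  0xdc  0xa5 ]

→ t0 |a5|73|0c|a5|ae|d5|dc|d1|
→ t1 |a5|a5|ae|73|d5|0c|dc|a5|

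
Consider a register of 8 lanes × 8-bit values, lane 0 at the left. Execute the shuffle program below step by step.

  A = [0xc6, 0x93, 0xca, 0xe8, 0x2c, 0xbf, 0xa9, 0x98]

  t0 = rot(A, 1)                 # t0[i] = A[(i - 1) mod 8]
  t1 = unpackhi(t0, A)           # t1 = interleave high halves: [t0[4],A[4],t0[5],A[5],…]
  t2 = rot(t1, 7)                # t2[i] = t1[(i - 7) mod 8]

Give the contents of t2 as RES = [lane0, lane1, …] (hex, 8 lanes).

  t0: 98 c6 93 ca e8 2c bf a9
  t1: e8 2c 2c bf bf a9 a9 98
  t2: 2c 2c bf bf a9 a9 98 e8

RES = [0x2c, 0x2c, 0xbf, 0xbf, 0xa9, 0xa9, 0x98, 0xe8]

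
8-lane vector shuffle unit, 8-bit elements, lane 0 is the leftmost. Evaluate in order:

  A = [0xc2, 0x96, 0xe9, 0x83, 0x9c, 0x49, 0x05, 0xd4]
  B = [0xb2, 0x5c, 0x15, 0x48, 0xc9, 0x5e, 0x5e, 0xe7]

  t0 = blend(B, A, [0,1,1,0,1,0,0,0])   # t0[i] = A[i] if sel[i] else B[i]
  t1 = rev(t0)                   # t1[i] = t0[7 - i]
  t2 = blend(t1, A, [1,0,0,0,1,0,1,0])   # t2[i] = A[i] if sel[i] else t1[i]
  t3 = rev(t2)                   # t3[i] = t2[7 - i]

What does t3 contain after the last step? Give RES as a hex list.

RES = [0xb2, 0x05, 0xe9, 0x9c, 0x9c, 0x5e, 0x5e, 0xc2]

→ t0 |b2|96|e9|48|9c|5e|5e|e7|
→ t1 |e7|5e|5e|9c|48|e9|96|b2|
→ t2 |c2|5e|5e|9c|9c|e9|05|b2|
→ t3 |b2|05|e9|9c|9c|5e|5e|c2|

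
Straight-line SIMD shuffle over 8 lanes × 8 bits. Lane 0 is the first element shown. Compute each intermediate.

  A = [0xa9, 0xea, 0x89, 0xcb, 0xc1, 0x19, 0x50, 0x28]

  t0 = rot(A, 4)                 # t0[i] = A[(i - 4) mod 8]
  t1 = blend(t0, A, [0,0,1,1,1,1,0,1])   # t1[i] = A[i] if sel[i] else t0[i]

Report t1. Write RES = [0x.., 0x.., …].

t0 = [0xc1, 0x19, 0x50, 0x28, 0xa9, 0xea, 0x89, 0xcb]
t1 = [0xc1, 0x19, 0x89, 0xcb, 0xc1, 0x19, 0x89, 0x28]

RES = [ 0xc1  0x19  0x89  0xcb  0xc1  0x19  0x89  0x28 ]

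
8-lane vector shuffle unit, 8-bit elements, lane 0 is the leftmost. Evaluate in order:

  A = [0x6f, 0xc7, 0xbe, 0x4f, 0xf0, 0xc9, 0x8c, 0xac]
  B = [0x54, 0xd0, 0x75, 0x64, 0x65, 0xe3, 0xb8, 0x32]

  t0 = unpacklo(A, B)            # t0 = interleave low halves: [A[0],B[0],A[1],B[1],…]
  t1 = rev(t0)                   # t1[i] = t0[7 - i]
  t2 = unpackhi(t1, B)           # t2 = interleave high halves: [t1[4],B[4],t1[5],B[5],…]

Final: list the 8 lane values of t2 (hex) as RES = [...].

→ t0 |6f|54|c7|d0|be|75|4f|64|
→ t1 |64|4f|75|be|d0|c7|54|6f|
→ t2 |d0|65|c7|e3|54|b8|6f|32|

RES = [ 0xd0  0x65  0xc7  0xe3  0x54  0xb8  0x6f  0x32 ]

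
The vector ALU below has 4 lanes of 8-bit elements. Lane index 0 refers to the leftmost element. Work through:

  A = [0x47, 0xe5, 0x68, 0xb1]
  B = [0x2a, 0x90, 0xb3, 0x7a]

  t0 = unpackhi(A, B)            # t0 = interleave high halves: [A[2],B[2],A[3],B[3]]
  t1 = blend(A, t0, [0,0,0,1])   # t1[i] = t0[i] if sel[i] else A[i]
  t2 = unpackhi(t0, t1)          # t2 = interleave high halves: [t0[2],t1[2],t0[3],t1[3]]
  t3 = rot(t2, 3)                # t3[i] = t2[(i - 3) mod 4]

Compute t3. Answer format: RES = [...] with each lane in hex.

RES = [0x68, 0x7a, 0x7a, 0xb1]

t0 = [0x68, 0xb3, 0xb1, 0x7a]
t1 = [0x47, 0xe5, 0x68, 0x7a]
t2 = [0xb1, 0x68, 0x7a, 0x7a]
t3 = [0x68, 0x7a, 0x7a, 0xb1]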